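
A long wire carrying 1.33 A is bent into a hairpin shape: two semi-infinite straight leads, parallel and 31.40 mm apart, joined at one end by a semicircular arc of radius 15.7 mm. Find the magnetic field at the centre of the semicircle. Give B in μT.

B ≈ 43.6 μT

The semicircular arc contributes B_arc = μ₀I·π/(4πR) = μ₀I/(4R) = 2.66×10⁻⁵ T.
Each semi-infinite lead is at perpendicular distance R = 0.0157 m from the centre, with the perpendicular foot at its near end, so it contributes μ₀I/(4πR); both point the same way, together 1.69×10⁻⁵ T.
Arc and leads all point the same direction: B = 2.66×10⁻⁵ + 1.69×10⁻⁵ = 4.36×10⁻⁵ T.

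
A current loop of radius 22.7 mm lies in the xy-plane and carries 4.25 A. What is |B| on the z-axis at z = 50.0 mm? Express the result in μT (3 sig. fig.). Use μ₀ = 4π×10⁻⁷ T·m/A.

On the axis of a circular loop, B = μ₀IR² / [2(R²+z²)^(3/2)].
R² + z² = (0.0227)² + (0.05)² = 0.003015 m², and (R²+z²)^(3/2) = 1.66×10⁻⁴ m³.
B = (4π×10⁻⁷ × 4.25 × 0.0005153) / (2 × 1.66×10⁻⁴) = 8.31×10⁻⁶ T.

B ≈ 8.31 μT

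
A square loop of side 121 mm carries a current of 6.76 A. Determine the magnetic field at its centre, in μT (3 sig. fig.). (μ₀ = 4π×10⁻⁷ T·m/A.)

Each side is a finite straight segment at perpendicular distance d = a/(2 tan(π/4)) = 0.0605 m from the centre, with end-angles ±π/4.
One side contributes B₁ = (μ₀I/4πd)·2 sin(π/4) = 1.58×10⁻⁵ T.
All 4 sides add in the same direction: B = 4 × 1.58×10⁻⁵ = 6.32×10⁻⁵ T.

B ≈ 63.2 μT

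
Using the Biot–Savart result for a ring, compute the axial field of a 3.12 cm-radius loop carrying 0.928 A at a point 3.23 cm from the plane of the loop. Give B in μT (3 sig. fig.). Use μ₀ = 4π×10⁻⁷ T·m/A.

B ≈ 6.27 μT

On the axis of a circular loop, B = μ₀IR² / [2(R²+z²)^(3/2)].
R² + z² = (0.0312)² + (0.0323)² = 0.002017 m², and (R²+z²)^(3/2) = 9.06×10⁻⁵ m³.
B = (4π×10⁻⁷ × 0.928 × 0.0009734) / (2 × 9.06×10⁻⁵) = 6.27×10⁻⁶ T.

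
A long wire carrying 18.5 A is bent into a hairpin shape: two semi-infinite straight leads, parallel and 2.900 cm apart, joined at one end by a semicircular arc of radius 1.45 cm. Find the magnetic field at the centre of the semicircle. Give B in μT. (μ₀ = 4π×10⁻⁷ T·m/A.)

The semicircular arc contributes B_arc = μ₀I·π/(4πR) = μ₀I/(4R) = 4.01×10⁻⁴ T.
Each semi-infinite lead is at perpendicular distance R = 0.0145 m from the centre, with the perpendicular foot at its near end, so it contributes μ₀I/(4πR); both point the same way, together 2.55×10⁻⁴ T.
Arc and leads all point the same direction: B = 4.01×10⁻⁴ + 2.55×10⁻⁴ = 6.56×10⁻⁴ T.

B ≈ 656 μT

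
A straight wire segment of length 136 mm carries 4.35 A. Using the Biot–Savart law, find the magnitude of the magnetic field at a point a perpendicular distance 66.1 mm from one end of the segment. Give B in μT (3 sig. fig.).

B ≈ 5.92 μT

For a finite straight segment, B = (μ₀I/4πd)(sinθ₁ + sinθ₂), where θ₁, θ₂ are the angles from the perpendicular to each end.
The perpendicular foot is at one end, so the two end-offsets along the wire are 0 and L = 0.136 m.
sinθ₁ = 0/√(0²+0.0661²) = 0.0000; sinθ₂ = 0.136/√(0.136²+0.0661²) = 0.8994.
B = (4π×10⁻⁷ × 4.35) / (4π × 0.0661) × (0.0000 + 0.8994) = 5.92×10⁻⁶ T.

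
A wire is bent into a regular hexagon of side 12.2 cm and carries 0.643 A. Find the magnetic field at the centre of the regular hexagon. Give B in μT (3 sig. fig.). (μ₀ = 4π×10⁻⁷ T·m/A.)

B ≈ 3.65 μT

Each side is a finite straight segment at perpendicular distance d = a/(2 tan(π/6)) = 0.1057 m from the centre, with end-angles ±π/6.
One side contributes B₁ = (μ₀I/4πd)·2 sin(π/6) = 6.09×10⁻⁷ T.
All 6 sides add in the same direction: B = 6 × 6.09×10⁻⁷ = 3.65×10⁻⁶ T.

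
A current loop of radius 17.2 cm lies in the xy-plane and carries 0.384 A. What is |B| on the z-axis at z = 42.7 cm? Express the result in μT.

On the axis of a circular loop, B = μ₀IR² / [2(R²+z²)^(3/2)].
R² + z² = (0.172)² + (0.427)² = 0.2119 m², and (R²+z²)^(3/2) = 9.76×10⁻² m³.
B = (4π×10⁻⁷ × 0.384 × 0.02958) / (2 × 9.76×10⁻²) = 7.32×10⁻⁸ T.

B ≈ 0.0732 μT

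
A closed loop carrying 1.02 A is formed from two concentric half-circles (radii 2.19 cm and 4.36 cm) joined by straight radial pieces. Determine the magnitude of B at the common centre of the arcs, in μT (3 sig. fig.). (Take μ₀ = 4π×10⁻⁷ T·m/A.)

B ≈ 7.28 μT

The radial connectors point toward the centre, so dl × r̂ = 0 and they contribute nothing.
Each semicircle gives μ₀I/(4R): inner arc 1.46×10⁻⁵ T, outer arc 7.35×10⁻⁶ T.
The two arcs carry current in opposite angular senses, so their fields oppose: B = |1.46×10⁻⁵ − 7.35×10⁻⁶| = 7.28×10⁻⁶ T.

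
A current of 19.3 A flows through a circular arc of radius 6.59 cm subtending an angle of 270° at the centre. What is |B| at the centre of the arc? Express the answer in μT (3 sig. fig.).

B ≈ 138 μT

The Biot–Savart field of a circular arc at its centre is B = μ₀Iφ/(4πR), with φ = 4.712 rad.
B = (4π×10⁻⁷ × 19.3 × 4.712) / (4π × 0.0659) = 1.38×10⁻⁴ T.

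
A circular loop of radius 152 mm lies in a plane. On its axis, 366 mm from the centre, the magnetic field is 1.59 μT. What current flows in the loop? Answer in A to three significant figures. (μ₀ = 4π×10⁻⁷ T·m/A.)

On the axis of a loop, B = μ₀IR²/[2(R²+z²)^(3/2)], so I = 2B(R²+z²)^(3/2)/(μ₀R²).
R² + z² = 0.0231 + 0.134 = 0.1571 m²; raised to 3/2 gives 6.22×10⁻² m³.
I = 2 × 1.59×10⁻⁶ × 6.22×10⁻² / (1.26×10⁻⁶ × 0.0231) = 6.82 A.

I ≈ 6.82 A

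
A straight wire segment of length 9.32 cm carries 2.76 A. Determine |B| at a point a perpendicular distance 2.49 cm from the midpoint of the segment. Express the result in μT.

B ≈ 19.6 μT

For a finite straight segment, B = (μ₀I/4πd)(sinθ₁ + sinθ₂), where θ₁, θ₂ are the angles from the perpendicular to each end.
The perpendicular from the point meets the wire at its midpoint, so each end is L/2 = 0.0466 m away along the wire.
sinθ₁ = 0.0466/√(0.0466²+0.0249²) = 0.8820; sinθ₂ = 0.0466/√(0.0466²+0.0249²) = 0.8820.
B = (4π×10⁻⁷ × 2.76) / (4π × 0.0249) × (0.8820 + 0.8820) = 1.96×10⁻⁵ T.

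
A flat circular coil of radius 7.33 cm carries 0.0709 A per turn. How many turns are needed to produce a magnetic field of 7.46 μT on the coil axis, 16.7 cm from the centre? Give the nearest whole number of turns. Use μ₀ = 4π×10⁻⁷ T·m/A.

For an N-turn coil, B = Nμ₀IR²/[2(R²+z²)^(3/2)]. A single turn gives B₁ = 3.95×10⁻⁸ T with R = 0.0733 m, z = 0.167 m.
N = B/B₁ = 7.46×10⁻⁶ / 3.95×10⁻⁸ = 189.07.

N = 189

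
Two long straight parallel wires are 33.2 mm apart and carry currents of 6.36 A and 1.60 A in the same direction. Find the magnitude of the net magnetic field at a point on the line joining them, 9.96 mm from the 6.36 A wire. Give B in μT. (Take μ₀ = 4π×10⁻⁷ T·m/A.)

B ≈ 114 μT

Each long wire gives B = μ₀I/(2πd). Distances are d₁ = 0.00996 m and d₂ = 0.02324 m.
B₁ = 1.28×10⁻⁴ T, B₂ = 1.38×10⁻⁵ T.
Between parallel currents the two contributions point in opposite directions, so they subtract. B = |B₁ − B₂| = |1.28×10⁻⁴ − 1.38×10⁻⁵| = 1.14×10⁻⁴ T.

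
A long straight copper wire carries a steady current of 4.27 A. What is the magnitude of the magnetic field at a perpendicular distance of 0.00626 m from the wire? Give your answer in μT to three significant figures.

For an infinitely long straight wire, B = μ₀I/(2πd).
B = (4π×10⁻⁷ × 4.27) / (2π × 0.00626) = 1.36×10⁻⁴ T.

B ≈ 136 μT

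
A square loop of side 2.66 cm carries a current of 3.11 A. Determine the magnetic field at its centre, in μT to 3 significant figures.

Each side is a finite straight segment at perpendicular distance d = a/(2 tan(π/4)) = 0.0133 m from the centre, with end-angles ±π/4.
One side contributes B₁ = (μ₀I/4πd)·2 sin(π/4) = 3.31×10⁻⁵ T.
All 4 sides add in the same direction: B = 4 × 3.31×10⁻⁵ = 1.32×10⁻⁴ T.

B ≈ 132 μT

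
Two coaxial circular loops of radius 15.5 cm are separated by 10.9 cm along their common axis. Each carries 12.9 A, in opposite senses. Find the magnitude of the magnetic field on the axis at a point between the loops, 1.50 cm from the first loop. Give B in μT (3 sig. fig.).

B ≈ 18.9 μT

Each loop contributes B = μ₀IR²/[2(R²+z²)^(3/2)] on the axis, with z measured from that loop.
Loop 1 (z = 0.015 m): B₁ = 5.16×10⁻⁵ T. Loop 2 (z = 0.094 m): B₂ = 3.27×10⁻⁵ T.
The fields oppose: B = |B₁ − B₂| = 1.89×10⁻⁵ T.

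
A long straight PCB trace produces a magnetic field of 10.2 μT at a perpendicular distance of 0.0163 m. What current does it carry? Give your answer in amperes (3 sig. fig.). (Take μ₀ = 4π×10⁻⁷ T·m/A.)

I ≈ 0.831 A

For a long straight wire B = μ₀I/(2πd), so I = 2πdB/μ₀.
I = 2π × 0.0163 × 1.02×10⁻⁵ / (4π×10⁻⁷) = 0.831 A.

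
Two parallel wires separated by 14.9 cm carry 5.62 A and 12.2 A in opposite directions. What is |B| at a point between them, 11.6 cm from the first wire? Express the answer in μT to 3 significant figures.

Each long wire gives B = μ₀I/(2πd). Distances are d₁ = 0.116 m and d₂ = 0.033 m.
B₁ = 9.69×10⁻⁶ T, B₂ = 7.39×10⁻⁵ T.
Between antiparallel currents both contributions point the same way, so they add. B = B₁ + B₂ = 9.69×10⁻⁶ + 7.39×10⁻⁵ = 8.36×10⁻⁵ T.

B ≈ 83.6 μT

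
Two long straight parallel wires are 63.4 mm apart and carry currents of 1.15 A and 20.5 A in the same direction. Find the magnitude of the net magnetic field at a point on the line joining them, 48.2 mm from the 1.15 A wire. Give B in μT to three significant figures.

B ≈ 265 μT

Each long wire gives B = μ₀I/(2πd). Distances are d₁ = 0.0482 m and d₂ = 0.0152 m.
B₁ = 4.77×10⁻⁶ T, B₂ = 2.70×10⁻⁴ T.
Between parallel currents the two contributions point in opposite directions, so they subtract. B = |B₁ − B₂| = |4.77×10⁻⁶ − 2.70×10⁻⁴| = 2.65×10⁻⁴ T.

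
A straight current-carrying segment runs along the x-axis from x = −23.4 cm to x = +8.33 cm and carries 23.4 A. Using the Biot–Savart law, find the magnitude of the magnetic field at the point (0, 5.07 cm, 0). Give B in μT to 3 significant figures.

B ≈ 84.5 μT

For a finite straight segment, B = (μ₀I/4πd)(sinθ₁ + sinθ₂), where θ₁, θ₂ are the angles from the perpendicular to each end.
The perpendicular distance is d = 0.0507 m; the end-offsets along the wire are a = 0.234 m and b = 0.0833 m.
sinθ₁ = 0.234/√(0.234²+0.0507²) = 0.9773; sinθ₂ = 0.0833/√(0.0833²+0.0507²) = 0.8542.
B = (4π×10⁻⁷ × 23.4) / (4π × 0.0507) × (0.9773 + 0.8542) = 8.45×10⁻⁵ T.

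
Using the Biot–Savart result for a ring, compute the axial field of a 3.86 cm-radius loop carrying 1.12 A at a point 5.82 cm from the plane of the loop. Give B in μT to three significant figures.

On the axis of a circular loop, B = μ₀IR² / [2(R²+z²)^(3/2)].
R² + z² = (0.0386)² + (0.0582)² = 0.004877 m², and (R²+z²)^(3/2) = 3.41×10⁻⁴ m³.
B = (4π×10⁻⁷ × 1.12 × 0.00149) / (2 × 3.41×10⁻⁴) = 3.08×10⁻⁶ T.

B ≈ 3.08 μT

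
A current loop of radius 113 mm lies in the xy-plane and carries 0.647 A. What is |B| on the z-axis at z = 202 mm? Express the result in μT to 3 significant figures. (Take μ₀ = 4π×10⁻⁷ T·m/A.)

On the axis of a circular loop, B = μ₀IR² / [2(R²+z²)^(3/2)].
R² + z² = (0.113)² + (0.202)² = 0.05357 m², and (R²+z²)^(3/2) = 1.24×10⁻² m³.
B = (4π×10⁻⁷ × 0.647 × 0.01277) / (2 × 1.24×10⁻²) = 4.19×10⁻⁷ T.

B ≈ 0.419 μT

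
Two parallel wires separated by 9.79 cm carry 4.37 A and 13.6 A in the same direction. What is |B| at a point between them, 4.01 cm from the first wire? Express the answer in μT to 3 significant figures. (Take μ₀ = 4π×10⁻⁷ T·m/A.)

Each long wire gives B = μ₀I/(2πd). Distances are d₁ = 0.0401 m and d₂ = 0.0578 m.
B₁ = 2.18×10⁻⁵ T, B₂ = 4.71×10⁻⁵ T.
Between parallel currents the two contributions point in opposite directions, so they subtract. B = |B₁ − B₂| = |2.18×10⁻⁵ − 4.71×10⁻⁵| = 2.53×10⁻⁵ T.

B ≈ 25.3 μT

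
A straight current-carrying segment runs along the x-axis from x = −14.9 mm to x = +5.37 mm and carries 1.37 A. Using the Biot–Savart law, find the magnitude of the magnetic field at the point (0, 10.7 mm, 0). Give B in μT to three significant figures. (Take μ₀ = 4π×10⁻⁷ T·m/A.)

For a finite straight segment, B = (μ₀I/4πd)(sinθ₁ + sinθ₂), where θ₁, θ₂ are the angles from the perpendicular to each end.
The perpendicular distance is d = 0.0107 m; the end-offsets along the wire are a = 0.0149 m and b = 0.00537 m.
sinθ₁ = 0.0149/√(0.0149²+0.0107²) = 0.8123; sinθ₂ = 0.00537/√(0.00537²+0.0107²) = 0.4485.
B = (4π×10⁻⁷ × 1.37) / (4π × 0.0107) × (0.8123 + 0.4485) = 1.61×10⁻⁵ T.

B ≈ 16.1 μT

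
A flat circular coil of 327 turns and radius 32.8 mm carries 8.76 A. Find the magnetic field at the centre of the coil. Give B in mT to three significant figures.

B ≈ 54.9 mT

For an N-turn flat coil, B = Nμ₀I/(2R) with R = 0.0328 m.
B = 327 × 1.68×10⁻⁴ T = 5.49×10⁻² T.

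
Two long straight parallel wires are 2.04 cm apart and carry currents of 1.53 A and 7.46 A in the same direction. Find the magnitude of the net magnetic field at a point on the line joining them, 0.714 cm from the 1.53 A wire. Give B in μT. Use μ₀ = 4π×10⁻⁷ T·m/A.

Each long wire gives B = μ₀I/(2πd). Distances are d₁ = 0.00714 m and d₂ = 0.01326 m.
B₁ = 4.29×10⁻⁵ T, B₂ = 1.13×10⁻⁴ T.
Between parallel currents the two contributions point in opposite directions, so they subtract. B = |B₁ − B₂| = |4.29×10⁻⁵ − 1.13×10⁻⁴| = 6.97×10⁻⁵ T.

B ≈ 69.7 μT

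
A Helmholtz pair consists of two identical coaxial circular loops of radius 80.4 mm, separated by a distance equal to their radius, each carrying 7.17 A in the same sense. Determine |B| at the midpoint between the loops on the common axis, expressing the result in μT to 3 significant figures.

Each loop contributes B = μ₀IR²/[2(R²+z²)^(3/2)] on the axis, with z measured from that loop.
Loop 1 (z = 0.0402 m): B₁ = 4.01×10⁻⁵ T. Loop 2 (z = 0.0402 m): B₂ = 4.01×10⁻⁵ T.
The fields add: B = B₁ + B₂ = 8.02×10⁻⁵ T.

B ≈ 80.2 μT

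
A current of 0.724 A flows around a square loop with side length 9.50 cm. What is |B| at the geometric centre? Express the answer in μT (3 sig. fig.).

B ≈ 8.62 μT

Each side is a finite straight segment at perpendicular distance d = a/(2 tan(π/4)) = 0.0475 m from the centre, with end-angles ±π/4.
One side contributes B₁ = (μ₀I/4πd)·2 sin(π/4) = 2.16×10⁻⁶ T.
All 4 sides add in the same direction: B = 4 × 2.16×10⁻⁶ = 8.62×10⁻⁶ T.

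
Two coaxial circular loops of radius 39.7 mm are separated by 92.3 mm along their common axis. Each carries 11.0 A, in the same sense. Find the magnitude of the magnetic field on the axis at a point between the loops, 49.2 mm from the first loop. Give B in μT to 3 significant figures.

B ≈ 97.3 μT

Each loop contributes B = μ₀IR²/[2(R²+z²)^(3/2)] on the axis, with z measured from that loop.
Loop 1 (z = 0.0492 m): B₁ = 4.31×10⁻⁵ T. Loop 2 (z = 0.0431 m): B₂ = 5.41×10⁻⁵ T.
The fields add: B = B₁ + B₂ = 9.73×10⁻⁵ T.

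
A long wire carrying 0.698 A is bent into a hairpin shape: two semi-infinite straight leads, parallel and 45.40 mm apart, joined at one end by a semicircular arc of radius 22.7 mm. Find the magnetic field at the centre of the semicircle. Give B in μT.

B ≈ 15.8 μT

The semicircular arc contributes B_arc = μ₀I·π/(4πR) = μ₀I/(4R) = 9.66×10⁻⁶ T.
Each semi-infinite lead is at perpendicular distance R = 0.0227 m from the centre, with the perpendicular foot at its near end, so it contributes μ₀I/(4πR); both point the same way, together 6.15×10⁻⁶ T.
Arc and leads all point the same direction: B = 9.66×10⁻⁶ + 6.15×10⁻⁶ = 1.58×10⁻⁵ T.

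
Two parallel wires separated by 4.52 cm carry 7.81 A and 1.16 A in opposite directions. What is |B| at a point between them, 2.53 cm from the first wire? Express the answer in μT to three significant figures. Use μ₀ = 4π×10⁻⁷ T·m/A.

B ≈ 73.4 μT

Each long wire gives B = μ₀I/(2πd). Distances are d₁ = 0.0253 m and d₂ = 0.0199 m.
B₁ = 6.17×10⁻⁵ T, B₂ = 1.17×10⁻⁵ T.
Between antiparallel currents both contributions point the same way, so they add. B = B₁ + B₂ = 6.17×10⁻⁵ + 1.17×10⁻⁵ = 7.34×10⁻⁵ T.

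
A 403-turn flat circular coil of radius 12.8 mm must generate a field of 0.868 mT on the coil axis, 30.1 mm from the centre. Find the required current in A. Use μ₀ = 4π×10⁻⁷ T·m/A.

For an N-turn coil, B = Nμ₀IR²/[2(R²+z²)^(3/2)] with R = 0.0128 m, z = 0.0301 m, so I = 2B(R²+z²)^(3/2)/(Nμ₀R²) = 2 × 8.68×10⁻⁴ × 3.50×10⁻⁵ / (403 × 4π×10⁻⁷ × 0.0001638) = 0.732 A.

I ≈ 0.732 A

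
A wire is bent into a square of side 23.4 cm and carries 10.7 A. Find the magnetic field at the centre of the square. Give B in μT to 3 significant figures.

B ≈ 51.7 μT

Each side is a finite straight segment at perpendicular distance d = a/(2 tan(π/4)) = 0.117 m from the centre, with end-angles ±π/4.
One side contributes B₁ = (μ₀I/4πd)·2 sin(π/4) = 1.29×10⁻⁵ T.
All 4 sides add in the same direction: B = 4 × 1.29×10⁻⁵ = 5.17×10⁻⁵ T.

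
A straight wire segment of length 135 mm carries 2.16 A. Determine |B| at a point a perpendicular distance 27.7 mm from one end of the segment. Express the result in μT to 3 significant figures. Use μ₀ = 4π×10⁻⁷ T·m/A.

B ≈ 7.64 μT

For a finite straight segment, B = (μ₀I/4πd)(sinθ₁ + sinθ₂), where θ₁, θ₂ are the angles from the perpendicular to each end.
The perpendicular foot is at one end, so the two end-offsets along the wire are 0 and L = 0.135 m.
sinθ₁ = 0/√(0²+0.0277²) = 0.0000; sinθ₂ = 0.135/√(0.135²+0.0277²) = 0.9796.
B = (4π×10⁻⁷ × 2.16) / (4π × 0.0277) × (0.0000 + 0.9796) = 7.64×10⁻⁶ T.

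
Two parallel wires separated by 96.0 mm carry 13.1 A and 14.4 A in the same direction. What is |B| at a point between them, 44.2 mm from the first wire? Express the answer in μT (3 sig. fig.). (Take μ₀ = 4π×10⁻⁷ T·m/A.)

B ≈ 3.68 μT

Each long wire gives B = μ₀I/(2πd). Distances are d₁ = 0.0442 m and d₂ = 0.0518 m.
B₁ = 5.93×10⁻⁵ T, B₂ = 5.56×10⁻⁵ T.
Between parallel currents the two contributions point in opposite directions, so they subtract. B = |B₁ − B₂| = |5.93×10⁻⁵ − 5.56×10⁻⁵| = 3.68×10⁻⁶ T.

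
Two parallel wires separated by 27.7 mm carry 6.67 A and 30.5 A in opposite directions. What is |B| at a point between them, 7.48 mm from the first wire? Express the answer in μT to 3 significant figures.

Each long wire gives B = μ₀I/(2πd). Distances are d₁ = 0.00748 m and d₂ = 0.02022 m.
B₁ = 1.78×10⁻⁴ T, B₂ = 3.02×10⁻⁴ T.
Between antiparallel currents both contributions point the same way, so they add. B = B₁ + B₂ = 1.78×10⁻⁴ + 3.02×10⁻⁴ = 4.80×10⁻⁴ T.

B ≈ 480 μT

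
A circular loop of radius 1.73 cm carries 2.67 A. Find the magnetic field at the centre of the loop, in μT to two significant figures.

At the centre of a circular loop the Biot–Savart law gives B = μ₀I/(2R).
B = (4π×10⁻⁷ × 2.67) / (2 × 0.0173) = 9.70×10⁻⁵ T.

B ≈ 97 μT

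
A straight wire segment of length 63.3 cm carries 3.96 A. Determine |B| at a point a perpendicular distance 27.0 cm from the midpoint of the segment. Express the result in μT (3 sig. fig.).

For a finite straight segment, B = (μ₀I/4πd)(sinθ₁ + sinθ₂), where θ₁, θ₂ are the angles from the perpendicular to each end.
The perpendicular from the point meets the wire at its midpoint, so each end is L/2 = 0.3165 m away along the wire.
sinθ₁ = 0.3165/√(0.3165²+0.27²) = 0.7608; sinθ₂ = 0.3165/√(0.3165²+0.27²) = 0.7608.
B = (4π×10⁻⁷ × 3.96) / (4π × 0.27) × (0.7608 + 0.7608) = 2.23×10⁻⁶ T.

B ≈ 2.23 μT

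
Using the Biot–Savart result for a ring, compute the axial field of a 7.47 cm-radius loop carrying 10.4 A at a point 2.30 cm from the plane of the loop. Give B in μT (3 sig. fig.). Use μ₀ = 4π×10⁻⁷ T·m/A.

On the axis of a circular loop, B = μ₀IR² / [2(R²+z²)^(3/2)].
R² + z² = (0.0747)² + (0.023)² = 0.006109 m², and (R²+z²)^(3/2) = 4.77×10⁻⁴ m³.
B = (4π×10⁻⁷ × 10.4 × 0.00558) / (2 × 4.77×10⁻⁴) = 7.64×10⁻⁵ T.

B ≈ 76.4 μT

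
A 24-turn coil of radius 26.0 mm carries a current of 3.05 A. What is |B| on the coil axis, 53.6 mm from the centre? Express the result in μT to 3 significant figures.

For an N-turn flat coil, B = Nμ₀IR²/[2(R²+z²)^(3/2)] with R = 0.026 m, z = 0.0536 m.
B = 24 × 6.13×10⁻⁶ T = 1.47×10⁻⁴ T.

B ≈ 147 μT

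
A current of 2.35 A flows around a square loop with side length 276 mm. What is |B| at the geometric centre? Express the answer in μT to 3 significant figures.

B ≈ 9.63 μT

Each side is a finite straight segment at perpendicular distance d = a/(2 tan(π/4)) = 0.138 m from the centre, with end-angles ±π/4.
One side contributes B₁ = (μ₀I/4πd)·2 sin(π/4) = 2.41×10⁻⁶ T.
All 4 sides add in the same direction: B = 4 × 2.41×10⁻⁶ = 9.63×10⁻⁶ T.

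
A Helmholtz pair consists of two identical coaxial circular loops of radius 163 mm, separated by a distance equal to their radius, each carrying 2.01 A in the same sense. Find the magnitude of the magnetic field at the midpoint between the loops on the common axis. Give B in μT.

B ≈ 11.1 μT

Each loop contributes B = μ₀IR²/[2(R²+z²)^(3/2)] on the axis, with z measured from that loop.
Loop 1 (z = 0.0815 m): B₁ = 5.54×10⁻⁶ T. Loop 2 (z = 0.0815 m): B₂ = 5.54×10⁻⁶ T.
The fields add: B = B₁ + B₂ = 1.11×10⁻⁵ T.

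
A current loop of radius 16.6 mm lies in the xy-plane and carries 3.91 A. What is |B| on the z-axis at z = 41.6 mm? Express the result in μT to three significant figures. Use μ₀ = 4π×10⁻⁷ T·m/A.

On the axis of a circular loop, B = μ₀IR² / [2(R²+z²)^(3/2)].
R² + z² = (0.0166)² + (0.0416)² = 0.002006 m², and (R²+z²)^(3/2) = 8.99×10⁻⁵ m³.
B = (4π×10⁻⁷ × 3.91 × 0.0002756) / (2 × 8.99×10⁻⁵) = 7.53×10⁻⁶ T.

B ≈ 7.53 μT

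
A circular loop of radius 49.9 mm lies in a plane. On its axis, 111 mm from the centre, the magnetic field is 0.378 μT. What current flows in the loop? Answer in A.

On the axis of a loop, B = μ₀IR²/[2(R²+z²)^(3/2)], so I = 2B(R²+z²)^(3/2)/(μ₀R²).
R² + z² = 0.00249 + 0.01232 = 0.01481 m²; raised to 3/2 gives 1.80×10⁻³ m³.
I = 2 × 3.78×10⁻⁷ × 1.80×10⁻³ / (1.26×10⁻⁶ × 0.00249) = 0.435 A.

I ≈ 0.435 A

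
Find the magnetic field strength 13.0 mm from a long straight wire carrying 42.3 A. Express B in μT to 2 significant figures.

B ≈ 650 μT

For an infinitely long straight wire, B = μ₀I/(2πd).
B = (4π×10⁻⁷ × 42.3) / (2π × 0.013) = 6.51×10⁻⁴ T.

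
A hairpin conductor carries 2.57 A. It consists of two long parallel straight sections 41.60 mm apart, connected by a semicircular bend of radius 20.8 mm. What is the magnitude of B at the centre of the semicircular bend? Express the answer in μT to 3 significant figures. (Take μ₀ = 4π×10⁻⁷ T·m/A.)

The semicircular arc contributes B_arc = μ₀I·π/(4πR) = μ₀I/(4R) = 3.88×10⁻⁵ T.
Each semi-infinite lead is at perpendicular distance R = 0.0208 m from the centre, with the perpendicular foot at its near end, so it contributes μ₀I/(4πR); both point the same way, together 2.47×10⁻⁵ T.
Arc and leads all point the same direction: B = 3.88×10⁻⁵ + 2.47×10⁻⁵ = 6.35×10⁻⁵ T.

B ≈ 63.5 μT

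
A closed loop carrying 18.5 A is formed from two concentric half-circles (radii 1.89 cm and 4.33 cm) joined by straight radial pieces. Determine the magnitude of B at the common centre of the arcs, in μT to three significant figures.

B ≈ 173 μT

The radial connectors point toward the centre, so dl × r̂ = 0 and they contribute nothing.
Each semicircle gives μ₀I/(4R): inner arc 3.08×10⁻⁴ T, outer arc 1.34×10⁻⁴ T.
The two arcs carry current in opposite angular senses, so their fields oppose: B = |3.08×10⁻⁴ − 1.34×10⁻⁴| = 1.73×10⁻⁴ T.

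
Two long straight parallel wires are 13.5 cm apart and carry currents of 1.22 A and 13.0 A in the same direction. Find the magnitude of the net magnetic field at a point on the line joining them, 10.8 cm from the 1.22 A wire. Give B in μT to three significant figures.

B ≈ 94.0 μT

Each long wire gives B = μ₀I/(2πd). Distances are d₁ = 0.108 m and d₂ = 0.027 m.
B₁ = 2.26×10⁻⁶ T, B₂ = 9.63×10⁻⁵ T.
Between parallel currents the two contributions point in opposite directions, so they subtract. B = |B₁ − B₂| = |2.26×10⁻⁶ − 9.63×10⁻⁵| = 9.40×10⁻⁵ T.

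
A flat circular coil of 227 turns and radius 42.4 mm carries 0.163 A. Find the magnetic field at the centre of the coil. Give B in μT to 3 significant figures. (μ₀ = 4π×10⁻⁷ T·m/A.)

B ≈ 548 μT

For an N-turn flat coil, B = Nμ₀I/(2R) with R = 0.0424 m.
B = 227 × 2.42×10⁻⁶ T = 5.48×10⁻⁴ T.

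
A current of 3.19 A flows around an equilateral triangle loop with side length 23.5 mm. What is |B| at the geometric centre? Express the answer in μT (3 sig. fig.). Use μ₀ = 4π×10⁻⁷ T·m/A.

Each side is a finite straight segment at perpendicular distance d = a/(2 tan(π/3)) = 0.006784 m from the centre, with end-angles ±π/3.
One side contributes B₁ = (μ₀I/4πd)·2 sin(π/3) = 8.14×10⁻⁵ T.
All 3 sides add in the same direction: B = 3 × 8.14×10⁻⁵ = 2.44×10⁻⁴ T.

B ≈ 244 μT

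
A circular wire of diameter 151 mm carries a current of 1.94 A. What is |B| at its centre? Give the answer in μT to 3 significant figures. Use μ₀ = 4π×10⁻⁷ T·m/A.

At the centre of a circular loop the Biot–Savart law gives B = μ₀I/(2R) (so R = 0.0755 m).
B = (4π×10⁻⁷ × 1.94) / (2 × 0.0755) = 1.61×10⁻⁵ T.

B ≈ 16.1 μT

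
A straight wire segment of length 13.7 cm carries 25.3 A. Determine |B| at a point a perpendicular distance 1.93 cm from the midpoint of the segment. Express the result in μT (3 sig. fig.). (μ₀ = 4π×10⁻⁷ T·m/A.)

B ≈ 252 μT

For a finite straight segment, B = (μ₀I/4πd)(sinθ₁ + sinθ₂), where θ₁, θ₂ are the angles from the perpendicular to each end.
The perpendicular from the point meets the wire at its midpoint, so each end is L/2 = 0.0685 m away along the wire.
sinθ₁ = 0.0685/√(0.0685²+0.0193²) = 0.9625; sinθ₂ = 0.0685/√(0.0685²+0.0193²) = 0.9625.
B = (4π×10⁻⁷ × 25.3) / (4π × 0.0193) × (0.9625 + 0.9625) = 2.52×10⁻⁴ T.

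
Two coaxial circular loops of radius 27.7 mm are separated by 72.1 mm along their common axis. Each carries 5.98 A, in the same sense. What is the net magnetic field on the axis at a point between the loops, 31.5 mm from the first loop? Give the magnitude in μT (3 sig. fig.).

Each loop contributes B = μ₀IR²/[2(R²+z²)^(3/2)] on the axis, with z measured from that loop.
Loop 1 (z = 0.0315 m): B₁ = 3.91×10⁻⁵ T. Loop 2 (z = 0.0406 m): B₂ = 2.43×10⁻⁵ T.
The fields add: B = B₁ + B₂ = 6.33×10⁻⁵ T.

B ≈ 63.3 μT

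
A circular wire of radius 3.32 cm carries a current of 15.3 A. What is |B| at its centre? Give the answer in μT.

B ≈ 290 μT

At the centre of a circular loop the Biot–Savart law gives B = μ₀I/(2R).
B = (4π×10⁻⁷ × 15.3) / (2 × 0.0332) = 2.90×10⁻⁴ T.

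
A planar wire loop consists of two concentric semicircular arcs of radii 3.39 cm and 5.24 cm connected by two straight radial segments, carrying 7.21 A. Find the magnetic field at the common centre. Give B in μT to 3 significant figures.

The radial connectors point toward the centre, so dl × r̂ = 0 and they contribute nothing.
Each semicircle gives μ₀I/(4R): inner arc 6.68×10⁻⁵ T, outer arc 4.32×10⁻⁵ T.
The two arcs carry current in opposite angular senses, so their fields oppose: B = |6.68×10⁻⁵ − 4.32×10⁻⁵| = 2.36×10⁻⁵ T.

B ≈ 23.6 μT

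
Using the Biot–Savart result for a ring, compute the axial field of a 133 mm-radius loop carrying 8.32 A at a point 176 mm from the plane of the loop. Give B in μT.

On the axis of a circular loop, B = μ₀IR² / [2(R²+z²)^(3/2)].
R² + z² = (0.133)² + (0.176)² = 0.04866 m², and (R²+z²)^(3/2) = 1.07×10⁻² m³.
B = (4π×10⁻⁷ × 8.32 × 0.01769) / (2 × 1.07×10⁻²) = 8.61×10⁻⁶ T.

B ≈ 8.61 μT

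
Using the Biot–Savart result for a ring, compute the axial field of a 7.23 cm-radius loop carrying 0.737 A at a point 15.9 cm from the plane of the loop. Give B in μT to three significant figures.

B ≈ 0.454 μT

On the axis of a circular loop, B = μ₀IR² / [2(R²+z²)^(3/2)].
R² + z² = (0.0723)² + (0.159)² = 0.03051 m², and (R²+z²)^(3/2) = 5.33×10⁻³ m³.
B = (4π×10⁻⁷ × 0.737 × 0.005227) / (2 × 5.33×10⁻³) = 4.54×10⁻⁷ T.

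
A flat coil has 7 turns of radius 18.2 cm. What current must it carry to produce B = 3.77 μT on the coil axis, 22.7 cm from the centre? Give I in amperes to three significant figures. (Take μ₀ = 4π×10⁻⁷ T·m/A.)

I ≈ 0.637 A

For an N-turn coil, B = Nμ₀IR²/[2(R²+z²)^(3/2)] with R = 0.182 m, z = 0.227 m, so I = 2B(R²+z²)^(3/2)/(Nμ₀R²) = 2 × 3.77×10⁻⁶ × 2.46×10⁻² / (7 × 4π×10⁻⁷ × 0.03312) = 0.637 A.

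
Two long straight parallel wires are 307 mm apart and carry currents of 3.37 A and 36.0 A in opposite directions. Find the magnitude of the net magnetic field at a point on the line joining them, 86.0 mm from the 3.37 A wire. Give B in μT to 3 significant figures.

B ≈ 40.4 μT

Each long wire gives B = μ₀I/(2πd). Distances are d₁ = 0.086 m and d₂ = 0.221 m.
B₁ = 7.84×10⁻⁶ T, B₂ = 3.26×10⁻⁵ T.
Between antiparallel currents both contributions point the same way, so they add. B = B₁ + B₂ = 7.84×10⁻⁶ + 3.26×10⁻⁵ = 4.04×10⁻⁵ T.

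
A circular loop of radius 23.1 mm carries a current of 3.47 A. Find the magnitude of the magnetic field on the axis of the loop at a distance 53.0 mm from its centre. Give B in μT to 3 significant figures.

On the axis of a circular loop, B = μ₀IR² / [2(R²+z²)^(3/2)].
R² + z² = (0.0231)² + (0.053)² = 0.003343 m², and (R²+z²)^(3/2) = 1.93×10⁻⁴ m³.
B = (4π×10⁻⁷ × 3.47 × 0.0005336) / (2 × 1.93×10⁻⁴) = 6.02×10⁻⁶ T.

B ≈ 6.02 μT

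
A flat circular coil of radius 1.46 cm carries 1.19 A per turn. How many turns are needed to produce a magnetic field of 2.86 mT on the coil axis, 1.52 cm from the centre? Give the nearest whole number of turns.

N = 168

For an N-turn coil, B = Nμ₀IR²/[2(R²+z²)^(3/2)]. A single turn gives B₁ = 1.70×10⁻⁵ T with R = 0.0146 m, z = 0.0152 m.
N = B/B₁ = 2.86×10⁻³ / 1.70×10⁻⁵ = 168.00.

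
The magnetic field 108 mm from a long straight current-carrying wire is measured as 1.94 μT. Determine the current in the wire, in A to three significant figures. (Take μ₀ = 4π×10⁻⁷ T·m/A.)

For a long straight wire B = μ₀I/(2πd), so I = 2πdB/μ₀.
I = 2π × 0.108 × 1.94×10⁻⁶ / (4π×10⁻⁷) = 1.05 A.

I ≈ 1.05 A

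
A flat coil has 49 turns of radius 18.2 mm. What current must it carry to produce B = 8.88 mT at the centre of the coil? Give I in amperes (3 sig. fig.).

I ≈ 5.25 A

For an N-turn coil, B = Nμ₀I/(2R) with R = 0.0182 m, so I = 2RB/(Nμ₀) = 2 × 0.0182 × 8.88×10⁻³ / (49 × 4π×10⁻⁷) = 5.25 A.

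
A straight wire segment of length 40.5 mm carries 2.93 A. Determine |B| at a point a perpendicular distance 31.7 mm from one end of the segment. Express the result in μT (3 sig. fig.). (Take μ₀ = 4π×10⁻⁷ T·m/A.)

For a finite straight segment, B = (μ₀I/4πd)(sinθ₁ + sinθ₂), where θ₁, θ₂ are the angles from the perpendicular to each end.
The perpendicular foot is at one end, so the two end-offsets along the wire are 0 and L = 0.0405 m.
sinθ₁ = 0/√(0²+0.0317²) = 0.0000; sinθ₂ = 0.0405/√(0.0405²+0.0317²) = 0.7875.
B = (4π×10⁻⁷ × 2.93) / (4π × 0.0317) × (0.0000 + 0.7875) = 7.28×10⁻⁶ T.

B ≈ 7.28 μT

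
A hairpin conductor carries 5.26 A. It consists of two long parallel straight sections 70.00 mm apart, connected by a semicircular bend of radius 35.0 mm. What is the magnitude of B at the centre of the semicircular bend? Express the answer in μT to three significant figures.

B ≈ 77.3 μT

The semicircular arc contributes B_arc = μ₀I·π/(4πR) = μ₀I/(4R) = 4.72×10⁻⁵ T.
Each semi-infinite lead is at perpendicular distance R = 0.035 m from the centre, with the perpendicular foot at its near end, so it contributes μ₀I/(4πR); both point the same way, together 3.01×10⁻⁵ T.
Arc and leads all point the same direction: B = 4.72×10⁻⁵ + 3.01×10⁻⁵ = 7.73×10⁻⁵ T.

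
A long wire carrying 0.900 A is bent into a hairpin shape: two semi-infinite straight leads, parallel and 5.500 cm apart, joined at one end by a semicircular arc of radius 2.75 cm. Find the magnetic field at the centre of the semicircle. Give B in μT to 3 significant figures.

The semicircular arc contributes B_arc = μ₀I·π/(4πR) = μ₀I/(4R) = 1.03×10⁻⁵ T.
Each semi-infinite lead is at perpendicular distance R = 0.0275 m from the centre, with the perpendicular foot at its near end, so it contributes μ₀I/(4πR); both point the same way, together 6.55×10⁻⁶ T.
Arc and leads all point the same direction: B = 1.03×10⁻⁵ + 6.55×10⁻⁶ = 1.68×10⁻⁵ T.

B ≈ 16.8 μT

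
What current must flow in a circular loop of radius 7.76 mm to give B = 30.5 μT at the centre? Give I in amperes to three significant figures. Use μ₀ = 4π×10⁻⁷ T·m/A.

I ≈ 0.377 A

At the centre of a circular loop B = μ₀I/(2R), so I = 2RB/μ₀.
With R = 0.00776 m, I = 2 × 0.00776 × 3.05×10⁻⁵ / (4π×10⁻⁷) = 0.377 A.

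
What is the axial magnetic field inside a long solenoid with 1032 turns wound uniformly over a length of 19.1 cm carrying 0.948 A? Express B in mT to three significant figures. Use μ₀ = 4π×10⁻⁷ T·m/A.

B ≈ 6.44 mT

Inside a long solenoid, B = μ₀nI with n = 5403 turns/m.
B = 4π×10⁻⁷ × 5403 × 0.948 = 6.44×10⁻³ T.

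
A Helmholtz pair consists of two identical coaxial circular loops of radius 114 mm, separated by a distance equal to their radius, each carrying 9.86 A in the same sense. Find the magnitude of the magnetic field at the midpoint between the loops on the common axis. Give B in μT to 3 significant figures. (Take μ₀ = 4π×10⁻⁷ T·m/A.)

B ≈ 77.8 μT

Each loop contributes B = μ₀IR²/[2(R²+z²)^(3/2)] on the axis, with z measured from that loop.
Loop 1 (z = 0.057 m): B₁ = 3.89×10⁻⁵ T. Loop 2 (z = 0.057 m): B₂ = 3.89×10⁻⁵ T.
The fields add: B = B₁ + B₂ = 7.78×10⁻⁵ T.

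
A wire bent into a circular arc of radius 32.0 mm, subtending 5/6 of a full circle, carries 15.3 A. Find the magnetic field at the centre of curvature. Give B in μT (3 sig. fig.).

The Biot–Savart field of a circular arc at its centre is B = μ₀Iφ/(4πR), with φ = 5.236 rad.
B = (4π×10⁻⁷ × 15.3 × 5.236) / (4π × 0.032) = 2.50×10⁻⁴ T.

B ≈ 250 μT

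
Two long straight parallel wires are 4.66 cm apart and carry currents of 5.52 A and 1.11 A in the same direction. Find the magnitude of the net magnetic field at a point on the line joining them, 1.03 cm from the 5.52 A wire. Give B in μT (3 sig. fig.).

B ≈ 101 μT

Each long wire gives B = μ₀I/(2πd). Distances are d₁ = 0.0103 m and d₂ = 0.0363 m.
B₁ = 1.07×10⁻⁴ T, B₂ = 6.12×10⁻⁶ T.
Between parallel currents the two contributions point in opposite directions, so they subtract. B = |B₁ − B₂| = |1.07×10⁻⁴ − 6.12×10⁻⁶| = 1.01×10⁻⁴ T.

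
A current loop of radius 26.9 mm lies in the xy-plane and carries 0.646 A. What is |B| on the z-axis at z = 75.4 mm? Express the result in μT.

B ≈ 0.572 μT

On the axis of a circular loop, B = μ₀IR² / [2(R²+z²)^(3/2)].
R² + z² = (0.0269)² + (0.0754)² = 0.006409 m², and (R²+z²)^(3/2) = 5.13×10⁻⁴ m³.
B = (4π×10⁻⁷ × 0.646 × 0.0007236) / (2 × 5.13×10⁻⁴) = 5.72×10⁻⁷ T.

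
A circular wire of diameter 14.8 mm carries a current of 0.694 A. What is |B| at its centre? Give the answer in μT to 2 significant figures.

B ≈ 59 μT

At the centre of a circular loop the Biot–Savart law gives B = μ₀I/(2R) (so R = 0.0074 m).
B = (4π×10⁻⁷ × 0.694) / (2 × 0.0074) = 5.89×10⁻⁵ T.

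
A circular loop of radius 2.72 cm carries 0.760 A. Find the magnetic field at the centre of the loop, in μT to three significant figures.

B ≈ 17.6 μT

At the centre of a circular loop the Biot–Savart law gives B = μ₀I/(2R).
B = (4π×10⁻⁷ × 0.760) / (2 × 0.0272) = 1.76×10⁻⁵ T.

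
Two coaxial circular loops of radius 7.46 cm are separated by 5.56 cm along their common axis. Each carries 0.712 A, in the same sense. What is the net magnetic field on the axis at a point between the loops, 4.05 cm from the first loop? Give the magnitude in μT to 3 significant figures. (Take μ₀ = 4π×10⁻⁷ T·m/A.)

B ≈ 9.72 μT

Each loop contributes B = μ₀IR²/[2(R²+z²)^(3/2)] on the axis, with z measured from that loop.
Loop 1 (z = 0.0405 m): B₁ = 4.07×10⁻⁶ T. Loop 2 (z = 0.0151 m): B₂ = 5.65×10⁻⁶ T.
The fields add: B = B₁ + B₂ = 9.72×10⁻⁶ T.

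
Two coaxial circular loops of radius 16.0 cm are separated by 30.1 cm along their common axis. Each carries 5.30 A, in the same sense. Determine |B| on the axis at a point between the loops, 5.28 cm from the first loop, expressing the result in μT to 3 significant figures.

Each loop contributes B = μ₀IR²/[2(R²+z²)^(3/2)] on the axis, with z measured from that loop.
Loop 1 (z = 0.0528 m): B₁ = 1.78×10⁻⁵ T. Loop 2 (z = 0.2482 m): B₂ = 3.31×10⁻⁶ T.
The fields add: B = B₁ + B₂ = 2.11×10⁻⁵ T.

B ≈ 21.1 μT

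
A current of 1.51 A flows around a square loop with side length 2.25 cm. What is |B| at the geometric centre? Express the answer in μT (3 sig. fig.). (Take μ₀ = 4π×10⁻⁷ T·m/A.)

B ≈ 75.9 μT

Each side is a finite straight segment at perpendicular distance d = a/(2 tan(π/4)) = 0.01125 m from the centre, with end-angles ±π/4.
One side contributes B₁ = (μ₀I/4πd)·2 sin(π/4) = 1.90×10⁻⁵ T.
All 4 sides add in the same direction: B = 4 × 1.90×10⁻⁵ = 7.59×10⁻⁵ T.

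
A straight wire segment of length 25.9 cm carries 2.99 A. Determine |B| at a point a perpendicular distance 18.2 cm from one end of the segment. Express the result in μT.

For a finite straight segment, B = (μ₀I/4πd)(sinθ₁ + sinθ₂), where θ₁, θ₂ are the angles from the perpendicular to each end.
The perpendicular foot is at one end, so the two end-offsets along the wire are 0 and L = 0.259 m.
sinθ₁ = 0/√(0²+0.182²) = 0.0000; sinθ₂ = 0.259/√(0.259²+0.182²) = 0.8182.
B = (4π×10⁻⁷ × 2.99) / (4π × 0.182) × (0.0000 + 0.8182) = 1.34×10⁻⁶ T.

B ≈ 1.34 μT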